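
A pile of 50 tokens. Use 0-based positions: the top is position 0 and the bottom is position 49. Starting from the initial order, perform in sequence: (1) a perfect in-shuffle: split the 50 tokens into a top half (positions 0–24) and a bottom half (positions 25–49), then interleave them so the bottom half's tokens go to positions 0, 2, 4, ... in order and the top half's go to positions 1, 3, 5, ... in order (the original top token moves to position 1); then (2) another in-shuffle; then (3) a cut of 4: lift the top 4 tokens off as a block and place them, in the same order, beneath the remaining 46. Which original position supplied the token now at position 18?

43

Undo the operations in reverse order, starting from position 18:
  undo op 3 (cut 4): 18 ← 22
  undo op 2 (in-shuffle, from bottom half): 22 ← 36
  undo op 1 (in-shuffle, from bottom half): 36 ← 43
So the token at position 18 came from original position 43.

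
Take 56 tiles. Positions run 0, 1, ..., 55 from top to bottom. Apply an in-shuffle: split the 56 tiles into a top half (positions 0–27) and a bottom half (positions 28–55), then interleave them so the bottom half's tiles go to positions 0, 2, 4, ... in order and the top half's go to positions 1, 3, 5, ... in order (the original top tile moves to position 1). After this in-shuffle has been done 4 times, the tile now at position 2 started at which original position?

Work backwards from position 2, undoing one in-shuffle at a time:
2 ← 29 ← 14 ← 35 ← 17
So the tile now at position 2 started at position 17.

17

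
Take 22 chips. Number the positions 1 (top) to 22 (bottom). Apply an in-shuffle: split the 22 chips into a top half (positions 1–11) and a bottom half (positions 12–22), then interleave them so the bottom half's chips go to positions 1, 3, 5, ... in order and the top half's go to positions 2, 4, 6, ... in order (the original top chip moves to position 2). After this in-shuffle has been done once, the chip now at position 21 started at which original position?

Work backwards from position 21, undoing one in-shuffle at a time:
21 ← 22
So the chip now at position 21 started at position 22.

22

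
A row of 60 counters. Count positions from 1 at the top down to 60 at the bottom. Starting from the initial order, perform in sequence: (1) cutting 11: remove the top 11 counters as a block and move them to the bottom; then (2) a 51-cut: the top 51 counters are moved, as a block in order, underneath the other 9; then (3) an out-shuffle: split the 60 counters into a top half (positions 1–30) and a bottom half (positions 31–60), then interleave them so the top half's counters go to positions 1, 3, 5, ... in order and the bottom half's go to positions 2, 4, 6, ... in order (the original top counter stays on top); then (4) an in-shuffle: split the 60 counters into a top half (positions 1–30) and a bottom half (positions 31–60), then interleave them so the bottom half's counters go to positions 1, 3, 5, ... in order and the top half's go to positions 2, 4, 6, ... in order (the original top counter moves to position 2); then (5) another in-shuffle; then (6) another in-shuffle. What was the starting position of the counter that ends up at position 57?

Undo the operations in reverse order, starting from position 57:
  undo op 6 (in-shuffle, from bottom half): 57 ← 59
  undo op 5 (in-shuffle, from bottom half): 59 ← 60
  undo op 4 (in-shuffle, from top half): 60 ← 30
  undo op 3 (out-shuffle, from bottom half): 30 ← 45
  undo op 2 (cut 51): 45 ← 36
  undo op 1 (cut 11): 36 ← 47
So the counter at position 57 came from original position 47.

47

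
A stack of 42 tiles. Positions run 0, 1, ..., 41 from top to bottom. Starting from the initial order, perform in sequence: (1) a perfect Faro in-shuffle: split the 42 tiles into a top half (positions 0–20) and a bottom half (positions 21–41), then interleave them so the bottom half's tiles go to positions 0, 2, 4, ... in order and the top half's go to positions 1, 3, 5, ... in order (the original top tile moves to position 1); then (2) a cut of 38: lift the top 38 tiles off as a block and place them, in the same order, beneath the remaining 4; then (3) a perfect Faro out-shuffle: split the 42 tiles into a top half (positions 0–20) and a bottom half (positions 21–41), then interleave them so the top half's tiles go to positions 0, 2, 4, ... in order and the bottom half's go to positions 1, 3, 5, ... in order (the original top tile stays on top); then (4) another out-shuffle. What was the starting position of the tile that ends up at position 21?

37

Undo the operations in reverse order, starting from position 21:
  undo op 4 (out-shuffle, from bottom half): 21 ← 31
  undo op 3 (out-shuffle, from bottom half): 31 ← 36
  undo op 2 (cut 38): 36 ← 32
  undo op 1 (in-shuffle, from bottom half): 32 ← 37
So the tile at position 21 came from original position 37.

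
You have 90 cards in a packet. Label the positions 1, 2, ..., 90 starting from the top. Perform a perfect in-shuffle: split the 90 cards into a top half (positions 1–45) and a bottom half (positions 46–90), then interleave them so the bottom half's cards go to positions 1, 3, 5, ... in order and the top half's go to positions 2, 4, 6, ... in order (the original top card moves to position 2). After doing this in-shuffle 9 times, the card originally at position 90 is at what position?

Track the card's position through each in-shuffle:
90 → 89 → 87 → 83 → 75 → 59 → 27 → 54 → 17 → 34

34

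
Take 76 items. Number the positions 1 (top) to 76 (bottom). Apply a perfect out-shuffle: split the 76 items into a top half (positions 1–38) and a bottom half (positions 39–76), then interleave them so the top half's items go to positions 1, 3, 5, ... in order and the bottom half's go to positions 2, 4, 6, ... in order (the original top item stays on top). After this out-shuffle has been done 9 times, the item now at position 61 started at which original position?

Work backwards from position 61, undoing one out-shuffle at a time:
61 ← 31 ← 16 ← 46 ← 61 ← 31 ← 16 ← 46 ← 61 ← 31
So the item now at position 61 started at position 31.

31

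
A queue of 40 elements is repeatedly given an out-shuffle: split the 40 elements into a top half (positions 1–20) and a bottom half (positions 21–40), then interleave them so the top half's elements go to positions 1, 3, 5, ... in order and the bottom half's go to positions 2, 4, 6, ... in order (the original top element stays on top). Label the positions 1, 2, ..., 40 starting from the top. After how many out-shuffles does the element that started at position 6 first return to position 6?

12

Follow position 6 under repeated out-shuffles:
6 → 11 → 21 → 2 → 3 → 5 → 9 → 17 → 33 → 26 → 12 → 23 → 6
It first returns after 12 out-shuffles.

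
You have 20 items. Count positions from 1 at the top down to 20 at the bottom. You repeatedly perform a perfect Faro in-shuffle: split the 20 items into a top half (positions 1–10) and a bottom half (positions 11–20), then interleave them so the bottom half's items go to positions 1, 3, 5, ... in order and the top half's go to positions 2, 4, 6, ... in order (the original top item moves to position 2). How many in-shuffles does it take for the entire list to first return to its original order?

The in-shuffle permutes the 20 positions with cycle lengths [2, 3, 3, 6, 6].
Every item is home exactly when every cycle has completed a whole number of laps, i.e. after lcm(2, 3, 6) = 6 in-shuffles.

6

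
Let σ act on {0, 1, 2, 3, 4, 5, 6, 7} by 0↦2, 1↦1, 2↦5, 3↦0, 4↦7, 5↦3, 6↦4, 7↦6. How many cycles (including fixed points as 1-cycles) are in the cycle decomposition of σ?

3

Cycle decomposition: (0 2 5 3) (1) (4 7 6).
3 cycles.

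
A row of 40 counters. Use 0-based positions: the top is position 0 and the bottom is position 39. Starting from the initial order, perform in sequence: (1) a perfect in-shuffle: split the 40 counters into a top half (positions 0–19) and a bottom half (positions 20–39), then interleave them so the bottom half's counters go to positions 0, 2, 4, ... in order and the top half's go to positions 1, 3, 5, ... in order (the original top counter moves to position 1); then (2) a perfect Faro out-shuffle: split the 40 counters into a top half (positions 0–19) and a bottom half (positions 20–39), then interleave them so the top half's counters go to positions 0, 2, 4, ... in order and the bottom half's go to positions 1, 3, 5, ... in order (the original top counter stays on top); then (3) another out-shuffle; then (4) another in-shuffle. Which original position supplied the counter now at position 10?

Undo the operations in reverse order, starting from position 10:
  undo op 4 (in-shuffle, from bottom half): 10 ← 25
  undo op 3 (out-shuffle, from bottom half): 25 ← 32
  undo op 2 (out-shuffle, from top half): 32 ← 16
  undo op 1 (in-shuffle, from bottom half): 16 ← 28
So the counter at position 10 came from original position 28.

28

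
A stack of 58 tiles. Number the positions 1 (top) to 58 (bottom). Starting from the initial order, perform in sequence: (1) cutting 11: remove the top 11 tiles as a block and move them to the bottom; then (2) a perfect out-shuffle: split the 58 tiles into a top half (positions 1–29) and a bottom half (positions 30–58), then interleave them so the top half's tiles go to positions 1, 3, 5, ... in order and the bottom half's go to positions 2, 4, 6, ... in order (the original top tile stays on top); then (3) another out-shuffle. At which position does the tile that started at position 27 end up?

Track the tile from position 27 forward through each operation:
  after op 1 (cut 11): 27 → 16
  after op 2 (out-shuffle): 16 → 31
  after op 3 (out-shuffle): 31 → 4

4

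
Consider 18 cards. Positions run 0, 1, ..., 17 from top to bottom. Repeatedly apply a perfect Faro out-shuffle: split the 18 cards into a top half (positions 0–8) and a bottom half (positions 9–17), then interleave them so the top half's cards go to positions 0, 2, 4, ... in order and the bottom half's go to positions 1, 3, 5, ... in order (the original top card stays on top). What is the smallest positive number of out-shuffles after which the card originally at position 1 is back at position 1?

8

Follow position 1 under repeated out-shuffles:
1 → 2 → 4 → 8 → 16 → 15 → 13 → 9 → 1
It first returns after 8 out-shuffles.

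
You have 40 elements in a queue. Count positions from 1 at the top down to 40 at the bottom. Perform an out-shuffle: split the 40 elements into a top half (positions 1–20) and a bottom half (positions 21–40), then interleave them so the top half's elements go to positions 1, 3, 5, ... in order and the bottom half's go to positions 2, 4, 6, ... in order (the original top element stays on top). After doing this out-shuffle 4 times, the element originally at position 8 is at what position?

35

Track the element's position through each out-shuffle:
8 → 15 → 29 → 18 → 35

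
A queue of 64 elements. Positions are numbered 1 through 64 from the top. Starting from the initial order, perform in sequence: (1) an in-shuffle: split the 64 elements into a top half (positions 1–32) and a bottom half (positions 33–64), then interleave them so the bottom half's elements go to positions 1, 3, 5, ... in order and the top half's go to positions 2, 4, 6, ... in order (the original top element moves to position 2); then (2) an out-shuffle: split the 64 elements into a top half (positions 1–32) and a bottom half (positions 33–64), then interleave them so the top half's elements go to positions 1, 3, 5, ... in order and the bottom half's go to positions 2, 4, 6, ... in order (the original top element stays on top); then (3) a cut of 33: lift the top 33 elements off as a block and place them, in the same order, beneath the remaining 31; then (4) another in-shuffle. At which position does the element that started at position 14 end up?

Track the element from position 14 forward through each operation:
  after op 1 (in-shuffle): 14 → 28
  after op 2 (out-shuffle): 28 → 55
  after op 3 (cut 33): 55 → 22
  after op 4 (in-shuffle): 22 → 44

44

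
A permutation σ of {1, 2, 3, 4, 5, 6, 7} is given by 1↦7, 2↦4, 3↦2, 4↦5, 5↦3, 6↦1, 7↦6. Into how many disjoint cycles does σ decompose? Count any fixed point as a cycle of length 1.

Cycle decomposition: (1 7 6) (2 4 5 3).
2 cycles.

2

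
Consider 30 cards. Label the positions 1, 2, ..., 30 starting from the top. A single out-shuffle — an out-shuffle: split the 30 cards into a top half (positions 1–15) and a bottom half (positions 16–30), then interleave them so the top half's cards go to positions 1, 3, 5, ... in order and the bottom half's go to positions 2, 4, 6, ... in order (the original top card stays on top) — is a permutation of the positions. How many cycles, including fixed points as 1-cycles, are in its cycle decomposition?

Trace each unvisited position around until it returns:
(1) (2 3 5 9 17 4 ... len 28) (30)
3 cycles in total.

3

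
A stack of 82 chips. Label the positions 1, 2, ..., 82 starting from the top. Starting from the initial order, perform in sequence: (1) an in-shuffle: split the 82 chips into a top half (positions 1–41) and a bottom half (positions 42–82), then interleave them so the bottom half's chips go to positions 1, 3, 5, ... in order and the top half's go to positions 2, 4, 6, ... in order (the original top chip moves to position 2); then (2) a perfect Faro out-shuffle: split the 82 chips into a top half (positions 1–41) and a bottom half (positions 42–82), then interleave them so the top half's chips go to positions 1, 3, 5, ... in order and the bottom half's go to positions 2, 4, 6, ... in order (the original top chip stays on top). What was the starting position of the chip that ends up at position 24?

Undo the operations in reverse order, starting from position 24:
  undo op 2 (out-shuffle, from bottom half): 24 ← 53
  undo op 1 (in-shuffle, from bottom half): 53 ← 68
So the chip at position 24 came from original position 68.

68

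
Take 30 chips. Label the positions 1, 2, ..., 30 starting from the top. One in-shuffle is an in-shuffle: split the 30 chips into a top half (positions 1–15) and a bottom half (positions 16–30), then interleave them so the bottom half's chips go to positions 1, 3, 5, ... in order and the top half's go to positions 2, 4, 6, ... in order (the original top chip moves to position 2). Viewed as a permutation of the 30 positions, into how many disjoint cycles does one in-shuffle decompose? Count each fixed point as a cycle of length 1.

6

Trace each unvisited position around until it returns:
(1 2 4 8 16) (3 6 12 24 17) (5 10 20 9 18) (7 14 28 25 19) (11 22 13 26 21) (15 30 29 27 23)
6 cycles in total.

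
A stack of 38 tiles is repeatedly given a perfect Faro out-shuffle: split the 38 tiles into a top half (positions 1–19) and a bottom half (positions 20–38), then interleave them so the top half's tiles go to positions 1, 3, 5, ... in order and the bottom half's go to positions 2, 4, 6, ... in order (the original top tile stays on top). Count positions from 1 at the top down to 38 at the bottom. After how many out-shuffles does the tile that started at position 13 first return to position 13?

Follow position 13 under repeated out-shuffles:
13 → 25 → 12 → 23 → 8 → 15 → 29 → 20 → ... → 13 (length 36)
It first returns after 36 out-shuffles.

36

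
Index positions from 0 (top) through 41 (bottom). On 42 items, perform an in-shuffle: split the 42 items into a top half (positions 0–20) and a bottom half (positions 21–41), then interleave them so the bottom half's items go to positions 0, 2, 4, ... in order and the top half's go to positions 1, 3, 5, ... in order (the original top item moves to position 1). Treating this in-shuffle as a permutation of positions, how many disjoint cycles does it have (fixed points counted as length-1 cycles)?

3

Trace each unvisited position around until it returns:
(0 1 3 7 15 31 ... len 14) (2 5 11 23 4 9 ... len 14) (6 13 27 12 25 8 ... len 14)
3 cycles in total.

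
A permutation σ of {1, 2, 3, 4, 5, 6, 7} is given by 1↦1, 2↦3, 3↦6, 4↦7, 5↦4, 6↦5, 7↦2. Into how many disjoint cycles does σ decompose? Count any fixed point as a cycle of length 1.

Cycle decomposition: (1) (2 3 6 5 4 7).
2 cycles.

2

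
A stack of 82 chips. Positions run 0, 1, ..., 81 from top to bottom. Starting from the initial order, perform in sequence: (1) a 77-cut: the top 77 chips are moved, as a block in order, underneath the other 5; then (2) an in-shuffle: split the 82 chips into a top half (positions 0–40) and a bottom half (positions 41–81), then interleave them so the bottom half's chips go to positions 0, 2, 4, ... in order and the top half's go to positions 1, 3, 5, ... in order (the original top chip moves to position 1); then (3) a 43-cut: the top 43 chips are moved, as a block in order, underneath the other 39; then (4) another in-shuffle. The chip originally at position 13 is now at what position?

Track the chip from position 13 forward through each operation:
  after op 1 (cut 77): 13 → 18
  after op 2 (in-shuffle): 18 → 37
  after op 3 (cut 43): 37 → 76
  after op 4 (in-shuffle): 76 → 70

70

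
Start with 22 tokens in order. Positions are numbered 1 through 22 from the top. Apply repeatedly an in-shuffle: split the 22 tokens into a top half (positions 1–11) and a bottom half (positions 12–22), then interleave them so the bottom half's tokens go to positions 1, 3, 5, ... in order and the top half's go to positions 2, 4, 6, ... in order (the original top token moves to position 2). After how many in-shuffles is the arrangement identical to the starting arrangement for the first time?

The in-shuffle permutes the 22 positions with cycle lengths [11, 11].
Every token is home exactly when every cycle has completed a whole number of laps, i.e. after lcm(11) = 11 in-shuffles.

11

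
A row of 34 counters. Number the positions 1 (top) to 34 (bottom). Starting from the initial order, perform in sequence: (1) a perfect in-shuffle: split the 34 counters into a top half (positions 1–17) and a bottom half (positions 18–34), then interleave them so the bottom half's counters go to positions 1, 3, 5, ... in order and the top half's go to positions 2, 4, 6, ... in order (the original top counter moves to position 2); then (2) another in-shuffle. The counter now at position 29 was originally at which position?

Undo the operations in reverse order, starting from position 29:
  undo op 2 (in-shuffle, from bottom half): 29 ← 32
  undo op 1 (in-shuffle, from top half): 32 ← 16
So the counter at position 29 came from original position 16.

16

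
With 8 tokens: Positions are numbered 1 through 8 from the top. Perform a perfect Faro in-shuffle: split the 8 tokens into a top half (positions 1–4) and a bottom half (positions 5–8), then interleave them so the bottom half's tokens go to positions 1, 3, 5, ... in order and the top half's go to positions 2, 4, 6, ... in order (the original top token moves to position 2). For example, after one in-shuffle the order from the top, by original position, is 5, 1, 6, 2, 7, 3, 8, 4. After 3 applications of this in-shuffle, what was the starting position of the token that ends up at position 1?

8

Work backwards from position 1, undoing one in-shuffle at a time:
1 ← 5 ← 7 ← 8
So the token now at position 1 started at position 8.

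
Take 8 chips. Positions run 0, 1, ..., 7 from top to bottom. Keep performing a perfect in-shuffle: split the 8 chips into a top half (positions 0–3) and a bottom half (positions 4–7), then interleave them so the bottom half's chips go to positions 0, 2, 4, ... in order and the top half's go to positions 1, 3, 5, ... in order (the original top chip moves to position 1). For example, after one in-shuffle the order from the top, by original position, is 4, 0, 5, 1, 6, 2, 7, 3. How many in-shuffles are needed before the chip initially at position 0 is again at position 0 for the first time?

6

Follow position 0 under repeated in-shuffles:
0 → 1 → 3 → 7 → 6 → 4 → 0
It first returns after 6 in-shuffles.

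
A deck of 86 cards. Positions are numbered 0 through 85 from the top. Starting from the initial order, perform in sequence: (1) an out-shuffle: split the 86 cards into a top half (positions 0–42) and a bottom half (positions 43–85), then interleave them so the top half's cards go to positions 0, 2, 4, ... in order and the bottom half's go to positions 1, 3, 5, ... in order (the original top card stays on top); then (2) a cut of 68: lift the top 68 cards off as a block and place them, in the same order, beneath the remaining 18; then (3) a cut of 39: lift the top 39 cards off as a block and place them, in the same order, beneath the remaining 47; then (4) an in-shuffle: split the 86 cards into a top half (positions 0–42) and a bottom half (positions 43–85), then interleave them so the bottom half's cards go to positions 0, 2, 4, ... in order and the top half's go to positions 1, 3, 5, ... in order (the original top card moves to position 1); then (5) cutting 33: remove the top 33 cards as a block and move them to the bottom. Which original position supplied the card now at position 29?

47

Undo the operations in reverse order, starting from position 29:
  undo op 5 (cut 33): 29 ← 62
  undo op 4 (in-shuffle, from bottom half): 62 ← 74
  undo op 3 (cut 39): 74 ← 27
  undo op 2 (cut 68): 27 ← 9
  undo op 1 (out-shuffle, from bottom half): 9 ← 47
So the card at position 29 came from original position 47.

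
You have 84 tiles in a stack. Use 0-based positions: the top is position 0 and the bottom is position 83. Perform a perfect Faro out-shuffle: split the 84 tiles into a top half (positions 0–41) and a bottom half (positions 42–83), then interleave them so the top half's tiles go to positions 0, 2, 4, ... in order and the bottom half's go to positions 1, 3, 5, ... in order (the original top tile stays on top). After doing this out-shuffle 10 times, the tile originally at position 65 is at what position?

77

Track the tile's position through each out-shuffle:
65 → 47 → 11 → 22 → 44 → 5 → 10 → 20 → 40 → 80 → 77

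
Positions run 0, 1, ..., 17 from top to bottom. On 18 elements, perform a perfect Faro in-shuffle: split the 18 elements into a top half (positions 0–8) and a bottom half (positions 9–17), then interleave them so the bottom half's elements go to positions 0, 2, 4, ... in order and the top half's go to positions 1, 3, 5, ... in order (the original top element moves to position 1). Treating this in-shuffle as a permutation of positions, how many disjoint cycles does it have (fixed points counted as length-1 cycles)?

1

Trace each unvisited position around until it returns:
(0 1 3 7 15 12 ... len 18)
1 cycle in total.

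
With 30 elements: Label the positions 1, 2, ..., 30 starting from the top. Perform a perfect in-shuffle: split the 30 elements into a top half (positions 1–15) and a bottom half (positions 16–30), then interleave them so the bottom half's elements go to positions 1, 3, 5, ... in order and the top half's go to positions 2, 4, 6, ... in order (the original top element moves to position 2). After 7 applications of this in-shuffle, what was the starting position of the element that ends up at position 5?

Work backwards from position 5, undoing one in-shuffle at a time:
5 ← 18 ← 9 ← 20 ← 10 ← 5 ← 18 ← 9
So the element now at position 5 started at position 9.

9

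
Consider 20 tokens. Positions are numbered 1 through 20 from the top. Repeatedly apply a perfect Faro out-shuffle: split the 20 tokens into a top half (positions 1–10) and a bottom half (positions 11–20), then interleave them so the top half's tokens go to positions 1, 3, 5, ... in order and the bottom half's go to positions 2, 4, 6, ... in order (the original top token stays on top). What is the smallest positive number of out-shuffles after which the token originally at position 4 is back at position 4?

18

Follow position 4 under repeated out-shuffles:
4 → 7 → 13 → 6 → 11 → 2 → 3 → 5 → 9 → 17 → 14 → 8 → 15 → 10 → 19 → 18 → 16 → 12 → 4
It first returns after 18 out-shuffles.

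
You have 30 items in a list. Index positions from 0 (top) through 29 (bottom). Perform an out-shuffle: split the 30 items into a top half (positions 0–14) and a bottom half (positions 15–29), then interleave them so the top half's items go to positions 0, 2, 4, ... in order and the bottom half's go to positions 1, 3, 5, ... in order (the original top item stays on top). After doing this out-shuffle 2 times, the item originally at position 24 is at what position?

Track the item's position through each out-shuffle:
24 → 19 → 9

9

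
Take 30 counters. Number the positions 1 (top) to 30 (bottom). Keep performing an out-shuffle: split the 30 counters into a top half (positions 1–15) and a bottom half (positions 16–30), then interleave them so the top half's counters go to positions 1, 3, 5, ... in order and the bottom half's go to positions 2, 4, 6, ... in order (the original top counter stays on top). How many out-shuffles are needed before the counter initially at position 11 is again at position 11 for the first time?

28

Follow position 11 under repeated out-shuffles:
11 → 21 → 12 → 23 → 16 → 2 → 3 → 5 → ... → 11 (length 28)
It first returns after 28 out-shuffles.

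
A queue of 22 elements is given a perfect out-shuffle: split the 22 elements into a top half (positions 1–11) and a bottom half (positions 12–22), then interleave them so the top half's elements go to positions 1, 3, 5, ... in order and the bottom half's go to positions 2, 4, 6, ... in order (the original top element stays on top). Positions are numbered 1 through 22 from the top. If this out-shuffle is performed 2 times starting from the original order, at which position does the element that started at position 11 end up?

20

Track the element's position through each out-shuffle:
11 → 21 → 20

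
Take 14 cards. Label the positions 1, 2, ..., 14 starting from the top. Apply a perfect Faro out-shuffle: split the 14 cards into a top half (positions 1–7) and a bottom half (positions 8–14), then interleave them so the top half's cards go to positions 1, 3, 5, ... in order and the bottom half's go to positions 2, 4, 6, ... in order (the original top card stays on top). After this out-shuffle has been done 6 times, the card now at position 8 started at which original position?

Work backwards from position 8, undoing one out-shuffle at a time:
8 ← 11 ← 6 ← 10 ← 12 ← 13 ← 7
So the card now at position 8 started at position 7.

7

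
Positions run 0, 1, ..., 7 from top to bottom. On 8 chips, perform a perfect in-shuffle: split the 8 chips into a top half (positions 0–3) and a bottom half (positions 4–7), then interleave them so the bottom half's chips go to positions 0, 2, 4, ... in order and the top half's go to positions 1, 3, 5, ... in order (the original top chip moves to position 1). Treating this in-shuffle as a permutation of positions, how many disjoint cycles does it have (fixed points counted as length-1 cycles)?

2

Trace each unvisited position around until it returns:
(0 1 3 7 6 4) (2 5)
2 cycles in total.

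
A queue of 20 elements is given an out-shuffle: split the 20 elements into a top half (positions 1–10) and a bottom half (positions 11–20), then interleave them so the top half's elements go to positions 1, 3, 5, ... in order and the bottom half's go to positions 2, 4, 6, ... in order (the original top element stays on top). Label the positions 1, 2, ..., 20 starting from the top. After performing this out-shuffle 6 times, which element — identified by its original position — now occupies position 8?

Work backwards from position 8, undoing one out-shuffle at a time:
8 ← 14 ← 17 ← 9 ← 5 ← 3 ← 2
So the element now at position 8 started at position 2.

2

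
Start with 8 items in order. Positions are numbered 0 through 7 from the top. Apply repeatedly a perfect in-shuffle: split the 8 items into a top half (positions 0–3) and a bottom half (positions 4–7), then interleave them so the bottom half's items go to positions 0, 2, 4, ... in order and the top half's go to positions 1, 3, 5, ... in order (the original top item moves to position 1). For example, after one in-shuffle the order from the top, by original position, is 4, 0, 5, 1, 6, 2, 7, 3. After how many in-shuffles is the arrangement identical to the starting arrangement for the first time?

6

The in-shuffle permutes the 8 positions with cycle lengths [2, 6].
Every item is home exactly when every cycle has completed a whole number of laps, i.e. after lcm(2, 6) = 6 in-shuffles.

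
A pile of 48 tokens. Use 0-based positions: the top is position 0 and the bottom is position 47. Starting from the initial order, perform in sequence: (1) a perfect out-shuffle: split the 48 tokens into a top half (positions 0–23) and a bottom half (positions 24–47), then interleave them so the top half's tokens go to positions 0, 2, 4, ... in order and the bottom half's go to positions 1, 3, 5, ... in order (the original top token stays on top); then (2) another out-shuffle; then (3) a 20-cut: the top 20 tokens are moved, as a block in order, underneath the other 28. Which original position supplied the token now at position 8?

7

Undo the operations in reverse order, starting from position 8:
  undo op 3 (cut 20): 8 ← 28
  undo op 2 (out-shuffle, from top half): 28 ← 14
  undo op 1 (out-shuffle, from top half): 14 ← 7
So the token at position 8 came from original position 7.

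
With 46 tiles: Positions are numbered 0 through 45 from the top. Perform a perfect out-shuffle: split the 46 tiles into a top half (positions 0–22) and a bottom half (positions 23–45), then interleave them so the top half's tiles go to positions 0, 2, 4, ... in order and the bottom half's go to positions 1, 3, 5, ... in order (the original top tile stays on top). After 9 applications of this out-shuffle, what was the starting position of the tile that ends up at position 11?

43

Work backwards from position 11, undoing one out-shuffle at a time:
11 ← 28 ← 14 ← 7 ← 26 ← 13 ← 29 ← 37 ← 41 ← 43
So the tile now at position 11 started at position 43.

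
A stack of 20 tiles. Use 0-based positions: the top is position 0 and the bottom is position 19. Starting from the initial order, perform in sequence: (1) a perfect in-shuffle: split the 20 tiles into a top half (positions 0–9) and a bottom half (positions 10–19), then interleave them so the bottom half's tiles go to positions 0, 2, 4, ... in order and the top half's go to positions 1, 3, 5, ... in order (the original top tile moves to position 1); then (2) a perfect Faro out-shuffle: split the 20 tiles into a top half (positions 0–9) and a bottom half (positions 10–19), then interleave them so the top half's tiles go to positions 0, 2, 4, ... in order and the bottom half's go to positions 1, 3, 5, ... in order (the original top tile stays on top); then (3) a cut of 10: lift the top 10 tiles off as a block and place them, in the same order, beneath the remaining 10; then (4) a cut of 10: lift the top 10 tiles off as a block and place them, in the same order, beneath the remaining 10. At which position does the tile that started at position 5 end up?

Track the tile from position 5 forward through each operation:
  after op 1 (in-shuffle): 5 → 11
  after op 2 (out-shuffle): 11 → 3
  after op 3 (cut 10): 3 → 13
  after op 4 (cut 10): 13 → 3

3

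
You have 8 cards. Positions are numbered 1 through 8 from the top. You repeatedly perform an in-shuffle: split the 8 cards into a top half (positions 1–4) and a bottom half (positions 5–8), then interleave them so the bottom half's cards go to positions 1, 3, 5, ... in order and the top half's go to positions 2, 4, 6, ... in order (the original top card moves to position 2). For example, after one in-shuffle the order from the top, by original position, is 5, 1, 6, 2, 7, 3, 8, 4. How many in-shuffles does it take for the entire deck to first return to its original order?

The in-shuffle permutes the 8 positions with cycle lengths [2, 6].
Every card is home exactly when every cycle has completed a whole number of laps, i.e. after lcm(2, 6) = 6 in-shuffles.

6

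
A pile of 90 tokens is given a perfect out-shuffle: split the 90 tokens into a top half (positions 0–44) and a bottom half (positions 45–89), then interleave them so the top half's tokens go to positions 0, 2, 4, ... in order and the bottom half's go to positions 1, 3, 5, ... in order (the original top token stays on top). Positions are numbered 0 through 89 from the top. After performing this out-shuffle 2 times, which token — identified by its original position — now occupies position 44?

Work backwards from position 44, undoing one out-shuffle at a time:
44 ← 22 ← 11
So the token now at position 44 started at position 11.

11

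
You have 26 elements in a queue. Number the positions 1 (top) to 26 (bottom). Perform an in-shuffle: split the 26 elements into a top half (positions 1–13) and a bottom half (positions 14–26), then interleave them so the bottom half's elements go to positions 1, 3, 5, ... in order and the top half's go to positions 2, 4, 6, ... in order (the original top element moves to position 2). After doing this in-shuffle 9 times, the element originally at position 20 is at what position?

Track the element's position through each in-shuffle:
20 → 13 → 26 → 25 → 23 → 19 → 11 → 22 → 17 → 7

7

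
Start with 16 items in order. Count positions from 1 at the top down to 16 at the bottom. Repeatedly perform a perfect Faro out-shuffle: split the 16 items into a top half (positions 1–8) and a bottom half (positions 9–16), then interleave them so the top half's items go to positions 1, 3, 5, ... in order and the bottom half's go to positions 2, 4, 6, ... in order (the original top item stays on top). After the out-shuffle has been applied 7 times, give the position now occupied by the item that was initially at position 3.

Track the item's position through each out-shuffle:
3 → 5 → 9 → 2 → 3 → 5 → 9 → 2

2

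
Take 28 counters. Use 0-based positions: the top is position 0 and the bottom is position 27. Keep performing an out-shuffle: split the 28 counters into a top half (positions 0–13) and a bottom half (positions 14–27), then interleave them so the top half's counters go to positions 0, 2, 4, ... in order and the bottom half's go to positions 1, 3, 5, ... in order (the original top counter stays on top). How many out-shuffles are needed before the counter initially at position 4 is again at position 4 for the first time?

18

Follow position 4 under repeated out-shuffles:
4 → 8 → 16 → 5 → 10 → 20 → 13 → 26 → 25 → 23 → 19 → 11 → 22 → 17 → 7 → 14 → 1 → 2 → 4
It first returns after 18 out-shuffles.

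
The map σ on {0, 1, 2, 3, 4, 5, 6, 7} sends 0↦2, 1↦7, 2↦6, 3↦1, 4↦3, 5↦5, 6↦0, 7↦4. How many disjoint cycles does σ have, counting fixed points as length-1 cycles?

Cycle decomposition: (0 2 6) (1 7 4 3) (5).
3 cycles.

3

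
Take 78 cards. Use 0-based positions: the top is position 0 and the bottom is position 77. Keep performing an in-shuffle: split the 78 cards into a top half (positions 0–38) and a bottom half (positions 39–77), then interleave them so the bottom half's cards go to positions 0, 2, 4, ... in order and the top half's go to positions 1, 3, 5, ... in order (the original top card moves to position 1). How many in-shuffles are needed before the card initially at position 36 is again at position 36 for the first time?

Follow position 36 under repeated in-shuffles:
36 → 73 → 68 → 58 → 38 → 77 → 76 → 74 → ... → 36 (length 39)
It first returns after 39 in-shuffles.

39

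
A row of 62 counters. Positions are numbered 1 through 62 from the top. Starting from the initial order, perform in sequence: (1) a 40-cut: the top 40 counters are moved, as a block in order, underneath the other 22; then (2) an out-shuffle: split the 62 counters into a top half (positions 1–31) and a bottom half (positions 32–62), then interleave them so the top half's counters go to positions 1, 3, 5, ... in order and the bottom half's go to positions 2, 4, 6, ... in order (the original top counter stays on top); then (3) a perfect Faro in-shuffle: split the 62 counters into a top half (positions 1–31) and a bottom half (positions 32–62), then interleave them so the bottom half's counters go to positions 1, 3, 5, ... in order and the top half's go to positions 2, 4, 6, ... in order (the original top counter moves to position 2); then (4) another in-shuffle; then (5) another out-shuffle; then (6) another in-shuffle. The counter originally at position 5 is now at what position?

Track the counter from position 5 forward through each operation:
  after op 1 (cut 40): 5 → 27
  after op 2 (out-shuffle): 27 → 53
  after op 3 (in-shuffle): 53 → 43
  after op 4 (in-shuffle): 43 → 23
  after op 5 (out-shuffle): 23 → 45
  after op 6 (in-shuffle): 45 → 27

27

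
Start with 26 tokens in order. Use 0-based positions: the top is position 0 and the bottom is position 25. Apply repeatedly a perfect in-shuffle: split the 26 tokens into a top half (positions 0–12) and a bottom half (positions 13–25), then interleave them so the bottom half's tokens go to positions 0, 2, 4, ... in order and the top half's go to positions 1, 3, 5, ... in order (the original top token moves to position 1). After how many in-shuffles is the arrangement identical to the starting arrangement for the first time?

18

The in-shuffle permutes the 26 positions with cycle lengths [2, 6, 18].
Every token is home exactly when every cycle has completed a whole number of laps, i.e. after lcm(2, 6, 18) = 18 in-shuffles.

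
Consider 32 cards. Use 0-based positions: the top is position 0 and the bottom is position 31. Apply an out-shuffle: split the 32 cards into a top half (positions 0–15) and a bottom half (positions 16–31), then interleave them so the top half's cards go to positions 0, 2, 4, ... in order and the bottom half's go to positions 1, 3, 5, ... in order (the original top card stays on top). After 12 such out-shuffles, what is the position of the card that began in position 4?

Track the card's position through each out-shuffle:
4 → 8 → 16 → 1 → 2 → 4 → 8 → 16 → 1 → 2 → 4 → 8 → 16

16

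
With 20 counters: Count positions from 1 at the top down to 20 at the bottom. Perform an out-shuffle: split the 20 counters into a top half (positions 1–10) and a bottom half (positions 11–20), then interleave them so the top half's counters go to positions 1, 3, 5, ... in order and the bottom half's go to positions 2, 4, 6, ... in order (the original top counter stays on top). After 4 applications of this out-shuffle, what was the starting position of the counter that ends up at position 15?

Work backwards from position 15, undoing one out-shuffle at a time:
15 ← 8 ← 14 ← 17 ← 9
So the counter now at position 15 started at position 9.

9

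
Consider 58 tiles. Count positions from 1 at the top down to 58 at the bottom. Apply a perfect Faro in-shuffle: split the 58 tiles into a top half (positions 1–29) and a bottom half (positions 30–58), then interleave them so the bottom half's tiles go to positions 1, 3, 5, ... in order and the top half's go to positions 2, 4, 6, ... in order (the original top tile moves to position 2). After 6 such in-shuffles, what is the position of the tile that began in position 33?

47

Track the tile's position through each in-shuffle:
33 → 7 → 14 → 28 → 56 → 53 → 47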